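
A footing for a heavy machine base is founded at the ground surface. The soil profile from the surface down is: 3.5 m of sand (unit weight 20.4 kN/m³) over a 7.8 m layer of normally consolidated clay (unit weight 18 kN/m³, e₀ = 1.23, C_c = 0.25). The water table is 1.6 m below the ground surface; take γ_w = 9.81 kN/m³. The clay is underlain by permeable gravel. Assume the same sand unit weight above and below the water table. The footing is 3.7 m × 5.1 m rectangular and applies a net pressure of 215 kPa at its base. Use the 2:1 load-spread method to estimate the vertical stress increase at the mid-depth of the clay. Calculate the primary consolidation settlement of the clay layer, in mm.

Mid-depth of clay below the ground surface: z = 3.5 + 7.8/2 = 7.4 m.
Total vertical stress at mid-clay: σ_v = 20.4×3.5 + 18×3.9 = 141.6 kPa.
Pore pressure: u = 9.81×(7.4 − 1.6) = 56.898 kPa.
Initial effective stress: σ'_0 = σ_v − u = 141.6 − 56.898 = 84.702 kPa.
Stress increase at mid-clay by the 2:1 spreading method:
Δσ = qBL/((B+z)(L+z)) = 215×3.7×5.1/((3.7+7.4)(5.1+7.4)) = 29.24 kPa
Final effective stress: σ'_f = σ'_0 + Δσ = 84.702 + 29.24 = 113.94 kPa.
Normally consolidated clay, so the full stress increment lies on the virgin compression line:
S_c = C_c·H/(1+e₀)·log₁₀(σ'_f/σ'_0) = 0.25×7.8/(1+1.23)×log₁₀(113.94/84.702)
    = 0.87444 × 0.12878 = 0.1126 m

S_c ≈ 113 mm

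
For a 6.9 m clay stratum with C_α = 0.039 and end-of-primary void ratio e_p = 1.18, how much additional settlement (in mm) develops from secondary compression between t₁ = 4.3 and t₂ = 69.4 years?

Secondary compression: S_s = C_α·H/(1+e_p)·log₁₀(t₂/t₁)
S_s = 0.039×6.9/(1+1.18)×log₁₀(69.4/4.3)
    = 0.1234 × 1.208 = 0.1491 m

S_s ≈ 149 mm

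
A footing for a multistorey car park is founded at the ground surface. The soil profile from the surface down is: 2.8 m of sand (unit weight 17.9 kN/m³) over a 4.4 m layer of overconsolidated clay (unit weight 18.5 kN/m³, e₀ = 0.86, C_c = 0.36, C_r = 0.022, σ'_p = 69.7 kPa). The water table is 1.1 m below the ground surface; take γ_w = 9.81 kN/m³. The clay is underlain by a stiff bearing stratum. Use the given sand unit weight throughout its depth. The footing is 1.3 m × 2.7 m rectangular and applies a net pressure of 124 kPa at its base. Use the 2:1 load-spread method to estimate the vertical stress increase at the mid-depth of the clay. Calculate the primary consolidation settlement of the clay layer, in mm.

Mid-depth of clay below the ground surface: z = 2.8 + 4.4/2 = 5 m.
Total vertical stress at mid-clay: σ_v = 17.9×2.8 + 18.5×2.2 = 90.82 kPa.
Pore pressure: u = 9.81×(5 − 1.1) = 38.259 kPa.
Initial effective stress: σ'_0 = σ_v − u = 90.82 − 38.259 = 52.561 kPa.
Stress increase at mid-clay by the 2:1 spreading method:
Δσ = qBL/((B+z)(L+z)) = 124×1.3×2.7/((1.3+5)(2.7+5)) = 8.9722 kPa
Final effective stress: σ'_f = 52.561 + 8.9722 = 61.533 kPa.
σ'_f = 61.533 ≤ σ'_p = 69.7 kPa, so the clay remains overconsolidated and only the recompression index applies:
S_c = C_r·H/(1+e₀)·log₁₀(σ'_f/σ'_0) = 0.022×4.4/1.86×log₁₀(61.533/52.561)
    = 0.052043 × 0.068444 = 0.003562 m

S_c ≈ 3.56 mm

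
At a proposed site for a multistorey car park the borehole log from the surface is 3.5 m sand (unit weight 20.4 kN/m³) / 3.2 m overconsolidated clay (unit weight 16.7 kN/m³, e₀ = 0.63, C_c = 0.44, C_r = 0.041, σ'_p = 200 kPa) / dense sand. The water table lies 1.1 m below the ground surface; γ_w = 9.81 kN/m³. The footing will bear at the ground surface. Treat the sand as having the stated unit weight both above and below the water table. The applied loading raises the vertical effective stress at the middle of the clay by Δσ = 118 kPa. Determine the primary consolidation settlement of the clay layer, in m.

Mid-depth of clay below the ground surface: z = 3.5 + 3.2/2 = 5.1 m.
Total vertical stress at mid-clay: σ_v = 20.4×3.5 + 16.7×1.6 = 98.12 kPa.
Pore pressure: u = 9.81×(5.1 − 1.1) = 39.24 kPa.
Initial effective stress: σ'_0 = σ_v − u = 98.12 − 39.24 = 58.88 kPa.
Final effective stress: σ'_f = 58.88 + 118 = 176.88 kPa.
σ'_f = 176.88 ≤ σ'_p = 200 kPa, so the clay remains overconsolidated and only the recompression index applies:
S_c = C_r·H/(1+e₀)·log₁₀(σ'_f/σ'_0) = 0.041×3.2/1.63×log₁₀(176.88/58.88)
    = 0.080491 × 0.47771 = 0.03845 m

S_c ≈ 0.0385 m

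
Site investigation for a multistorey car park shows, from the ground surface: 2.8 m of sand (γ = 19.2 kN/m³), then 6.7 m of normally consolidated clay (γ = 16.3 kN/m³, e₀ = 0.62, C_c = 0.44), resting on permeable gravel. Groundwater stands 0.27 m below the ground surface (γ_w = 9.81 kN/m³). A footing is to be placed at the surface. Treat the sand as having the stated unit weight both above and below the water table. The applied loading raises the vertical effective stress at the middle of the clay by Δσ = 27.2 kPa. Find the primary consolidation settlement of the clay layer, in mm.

S_c ≈ 340 mm

Mid-depth of clay below the ground surface: z = 2.8 + 6.7/2 = 6.15 m.
Total vertical stress at mid-clay: σ_v = 19.2×2.8 + 16.3×3.35 = 108.37 kPa.
Pore pressure: u = 9.81×(6.15 − 0.27) = 57.683 kPa.
Initial effective stress: σ'_0 = σ_v − u = 108.37 − 57.683 = 50.687 kPa.
Final effective stress: σ'_f = σ'_0 + Δσ = 50.687 + 27.2 = 77.887 kPa.
Normally consolidated clay, so the full stress increment lies on the virgin compression line:
S_c = C_c·H/(1+e₀)·log₁₀(σ'_f/σ'_0) = 0.44×6.7/(1+0.62)×log₁₀(77.887/50.687)
    = 1.8198 × 0.18657 = 0.3395 m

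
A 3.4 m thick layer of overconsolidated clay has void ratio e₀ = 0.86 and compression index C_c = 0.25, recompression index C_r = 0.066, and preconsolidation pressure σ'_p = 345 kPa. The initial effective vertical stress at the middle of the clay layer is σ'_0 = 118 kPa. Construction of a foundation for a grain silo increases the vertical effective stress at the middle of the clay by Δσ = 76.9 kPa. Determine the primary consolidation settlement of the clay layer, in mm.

S_c ≈ 26.3 mm

Final effective stress: σ'_f = 118 + 76.9 = 194.9 kPa.
σ'_f = 194.9 ≤ σ'_p = 345 kPa, so the clay remains overconsolidated and only the recompression index applies:
S_c = C_r·H/(1+e₀)·log₁₀(σ'_f/σ'_0) = 0.066×3.4/1.86×log₁₀(194.9/118)
    = 0.12065 × 0.21793 = 0.02629 m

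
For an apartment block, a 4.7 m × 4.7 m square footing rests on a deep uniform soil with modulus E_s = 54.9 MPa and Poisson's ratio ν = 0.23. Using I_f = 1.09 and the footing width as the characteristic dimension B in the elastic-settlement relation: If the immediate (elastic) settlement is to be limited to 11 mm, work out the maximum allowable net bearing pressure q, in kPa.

q ≈ 124 kPa

E_s = 54.9 MPa = 54900 kPa.
S_e = q·B·(1−ν²)/E_s · I_f  ⇒  q = S_e·E_s / (B·(1−ν²)·I_f).
q = 0.011 × 54900 / (4.7 × 0.9471 × 1.09) = 124.5 kPa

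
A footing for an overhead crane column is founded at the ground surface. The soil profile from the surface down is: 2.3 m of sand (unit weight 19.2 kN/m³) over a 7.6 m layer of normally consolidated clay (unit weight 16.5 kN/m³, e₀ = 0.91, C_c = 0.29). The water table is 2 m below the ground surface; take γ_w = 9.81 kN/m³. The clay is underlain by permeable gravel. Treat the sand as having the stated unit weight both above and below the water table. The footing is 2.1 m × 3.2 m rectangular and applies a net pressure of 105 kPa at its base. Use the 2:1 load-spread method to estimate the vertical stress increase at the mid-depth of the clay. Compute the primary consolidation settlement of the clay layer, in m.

Mid-depth of clay below the ground surface: z = 2.3 + 7.6/2 = 6.1 m.
Total vertical stress at mid-clay: σ_v = 19.2×2.3 + 16.5×3.8 = 106.86 kPa.
Pore pressure: u = 9.81×(6.1 − 2) = 40.221 kPa.
Initial effective stress: σ'_0 = σ_v − u = 106.86 − 40.221 = 66.639 kPa.
Stress increase at mid-clay by the 2:1 spreading method:
Δσ = qBL/((B+z)(L+z)) = 105×2.1×3.2/((2.1+6.1)(3.2+6.1)) = 9.2526 kPa
Final effective stress: σ'_f = σ'_0 + Δσ = 66.639 + 9.2526 = 75.892 kPa.
Normally consolidated clay, so the full stress increment lies on the virgin compression line:
S_c = C_c·H/(1+e₀)·log₁₀(σ'_f/σ'_0) = 0.29×7.6/(1+0.91)×log₁₀(75.892/66.639)
    = 1.1539 × 0.056468 = 0.06516 m

S_c ≈ 0.0652 m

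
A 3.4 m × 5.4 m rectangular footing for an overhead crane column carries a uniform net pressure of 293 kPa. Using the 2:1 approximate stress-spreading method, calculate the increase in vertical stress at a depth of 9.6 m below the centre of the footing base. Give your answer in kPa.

Δσ_z ≈ 27.6 kPa

By the 2:1 method the load spreads at 1 horizontal : 2 vertical, so at depth z the loaded area has grown by z in each plan dimension:
Δσ = qBL/((B+z)(L+z)) = 293×3.4×5.4/((3.4+9.6)(5.4+9.6)) = 27.587 kPa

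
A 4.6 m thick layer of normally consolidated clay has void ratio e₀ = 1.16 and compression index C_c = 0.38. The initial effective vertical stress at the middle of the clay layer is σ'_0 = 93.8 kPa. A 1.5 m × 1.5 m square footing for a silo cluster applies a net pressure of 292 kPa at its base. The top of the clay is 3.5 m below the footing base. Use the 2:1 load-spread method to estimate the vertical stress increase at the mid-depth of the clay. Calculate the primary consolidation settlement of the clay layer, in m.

Mid-depth of clay below the footing base: z = 3.5 + 4.6/2 = 5.8 m.
Stress increase at mid-clay by the 2:1 spreading method:
Δσ = qBL/((B+z)(L+z)) = 292×1.5×1.5/((1.5+5.8)(1.5+5.8)) = 12.329 kPa
Final effective stress: σ'_f = σ'_0 + Δσ = 93.8 + 12.329 = 106.13 kPa.
Normally consolidated clay, so the full stress increment lies on the virgin compression line:
S_c = C_c·H/(1+e₀)·log₁₀(σ'_f/σ'_0) = 0.38×4.6/(1+1.16)×log₁₀(106.13/93.8)
    = 0.80926 × 0.053635 = 0.0434 m

S_c ≈ 0.0434 m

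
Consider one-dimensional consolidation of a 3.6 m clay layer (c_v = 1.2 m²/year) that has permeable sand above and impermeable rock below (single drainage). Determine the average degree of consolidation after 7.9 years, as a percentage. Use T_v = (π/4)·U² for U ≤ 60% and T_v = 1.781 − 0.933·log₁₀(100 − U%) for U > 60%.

U ≈ 86.7 %

Drainage path length: H_d = H = 3.6 m (single drainage).
T_v = c_v·t/H_d² = 1.2×7.9/3.6² = 0.73148.
T_v = 0.73148 corresponds to the U > 60% branch:
U = 1 − 10^((1.781 − T_v)/0.933)/100 = 0.8667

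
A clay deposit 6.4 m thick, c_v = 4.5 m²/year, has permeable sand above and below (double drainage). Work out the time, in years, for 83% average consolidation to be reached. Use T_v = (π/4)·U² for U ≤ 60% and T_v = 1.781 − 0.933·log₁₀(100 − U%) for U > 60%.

Drainage path length: H_d = H/2 = 3.2 m (double drainage).
U > 60%: T_v = 1.781 − 0.933·log₁₀(100 − 83) = 0.63299.
t = T_v·H_d²/c_v = 0.63299×3.2²/4.5 = 1.44 years.

t ≈ 1.44 years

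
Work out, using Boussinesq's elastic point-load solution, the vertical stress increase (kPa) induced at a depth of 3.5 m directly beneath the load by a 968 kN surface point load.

Boussinesq vertical stress below a point load on an elastic half-space:
Δσ_z = 3P/(2πz²) · [1 + (r/z)²]^(−5/2)
r/z = 0/3.5 = 0; [1+(r/z)²]^(−5/2) = 1.
Δσ_z = 3×968/(2π×3.5²) × 1 = 37.729 × 1 = 37.73 kPa

Δσ_z ≈ 37.7 kPa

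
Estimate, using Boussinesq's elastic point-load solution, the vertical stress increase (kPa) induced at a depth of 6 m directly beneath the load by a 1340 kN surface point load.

Boussinesq vertical stress below a point load on an elastic half-space:
Δσ_z = 3P/(2πz²) · [1 + (r/z)²]^(−5/2)
r/z = 0/6 = 0; [1+(r/z)²]^(−5/2) = 1.
Δσ_z = 3×1340/(2π×6²) × 1 = 17.772 × 1 = 17.77 kPa

Δσ_z ≈ 17.8 kPa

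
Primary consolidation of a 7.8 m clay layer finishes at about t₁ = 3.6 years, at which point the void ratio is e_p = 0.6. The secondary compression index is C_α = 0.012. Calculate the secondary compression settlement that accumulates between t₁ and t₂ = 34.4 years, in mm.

S_s ≈ 57.3 mm

Secondary compression: S_s = C_α·H/(1+e_p)·log₁₀(t₂/t₁)
S_s = 0.012×7.8/(1+0.6)×log₁₀(34.4/3.6)
    = 0.0585 × 0.9803 = 0.05734 m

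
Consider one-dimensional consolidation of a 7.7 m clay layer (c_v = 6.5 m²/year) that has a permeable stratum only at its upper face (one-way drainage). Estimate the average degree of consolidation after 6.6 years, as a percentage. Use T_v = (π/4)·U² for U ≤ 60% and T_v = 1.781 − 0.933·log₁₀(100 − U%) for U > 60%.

Drainage path length: H_d = H = 7.7 m (single drainage).
T_v = c_v·t/H_d² = 6.5×6.6/7.7² = 0.72356.
T_v = 0.72356 corresponds to the U > 60% branch:
U = 1 − 10^((1.781 − T_v)/0.933)/100 = 0.8641

U ≈ 86.4 %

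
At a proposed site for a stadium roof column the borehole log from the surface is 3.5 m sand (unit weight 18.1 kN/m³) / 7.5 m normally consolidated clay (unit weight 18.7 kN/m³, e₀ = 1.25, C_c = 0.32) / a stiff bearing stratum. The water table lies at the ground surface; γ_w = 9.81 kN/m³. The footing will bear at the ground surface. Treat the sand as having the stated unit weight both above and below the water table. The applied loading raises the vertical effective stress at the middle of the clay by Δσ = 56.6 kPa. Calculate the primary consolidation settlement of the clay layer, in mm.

S_c ≈ 299 mm

Mid-depth of clay below the ground surface: z = 3.5 + 7.5/2 = 7.25 m.
Total vertical stress at mid-clay: σ_v = 18.1×3.5 + 18.7×3.75 = 133.48 kPa.
Pore pressure: u = 9.81×(7.25 − 0) = 71.123 kPa.
Initial effective stress: σ'_0 = σ_v − u = 133.48 − 71.123 = 62.357 kPa.
Final effective stress: σ'_f = σ'_0 + Δσ = 62.357 + 56.6 = 118.96 kPa.
Normally consolidated clay, so the full stress increment lies on the virgin compression line:
S_c = C_c·H/(1+e₀)·log₁₀(σ'_f/σ'_0) = 0.32×7.5/(1+1.25)×log₁₀(118.96/62.357)
    = 1.0667 × 0.28052 = 0.2992 m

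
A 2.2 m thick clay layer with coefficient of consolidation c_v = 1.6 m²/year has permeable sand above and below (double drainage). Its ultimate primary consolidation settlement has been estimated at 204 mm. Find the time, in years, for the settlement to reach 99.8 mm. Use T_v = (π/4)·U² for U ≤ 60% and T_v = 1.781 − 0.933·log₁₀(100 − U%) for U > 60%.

t ≈ 0.142 years

Drainage path length: H_d = H/2 = 1.1 m (double drainage).
U = S(t)/S_ult = 99.8/204 = 0.4892.
U ≤ 60%: T_v = (π/4)·U² = (π/4)×0.48922² = 0.18797.
t = T_v·H_d²/c_v = 0.18797×1.1²/1.6 = 0.1422 years.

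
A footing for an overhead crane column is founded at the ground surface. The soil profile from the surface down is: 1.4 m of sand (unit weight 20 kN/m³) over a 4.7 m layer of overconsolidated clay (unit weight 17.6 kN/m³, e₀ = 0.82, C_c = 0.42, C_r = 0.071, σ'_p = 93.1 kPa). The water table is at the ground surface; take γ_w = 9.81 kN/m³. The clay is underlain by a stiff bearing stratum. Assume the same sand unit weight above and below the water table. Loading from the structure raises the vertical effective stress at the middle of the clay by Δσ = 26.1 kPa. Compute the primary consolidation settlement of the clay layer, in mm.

Mid-depth of clay below the ground surface: z = 1.4 + 4.7/2 = 3.75 m.
Total vertical stress at mid-clay: σ_v = 20×1.4 + 17.6×2.35 = 69.36 kPa.
Pore pressure: u = 9.81×(3.75 − 0) = 36.788 kPa.
Initial effective stress: σ'_0 = σ_v − u = 69.36 − 36.788 = 32.572 kPa.
Final effective stress: σ'_f = 32.572 + 26.1 = 58.672 kPa.
σ'_f = 58.672 ≤ σ'_p = 93.1 kPa, so the clay remains overconsolidated and only the recompression index applies:
S_c = C_r·H/(1+e₀)·log₁₀(σ'_f/σ'_0) = 0.071×4.7/1.82×log₁₀(58.672/32.572)
    = 0.18335 × 0.25559 = 0.04686 m

S_c ≈ 46.9 mm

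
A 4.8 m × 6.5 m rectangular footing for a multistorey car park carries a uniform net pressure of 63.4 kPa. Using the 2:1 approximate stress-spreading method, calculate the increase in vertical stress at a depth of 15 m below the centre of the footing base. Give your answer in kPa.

By the 2:1 method the load spreads at 1 horizontal : 2 vertical, so at depth z the loaded area has grown by z in each plan dimension:
Δσ = qBL/((B+z)(L+z)) = 63.4×4.8×6.5/((4.8+15)(6.5+15)) = 4.6467 kPa

Δσ_z ≈ 4.65 kPa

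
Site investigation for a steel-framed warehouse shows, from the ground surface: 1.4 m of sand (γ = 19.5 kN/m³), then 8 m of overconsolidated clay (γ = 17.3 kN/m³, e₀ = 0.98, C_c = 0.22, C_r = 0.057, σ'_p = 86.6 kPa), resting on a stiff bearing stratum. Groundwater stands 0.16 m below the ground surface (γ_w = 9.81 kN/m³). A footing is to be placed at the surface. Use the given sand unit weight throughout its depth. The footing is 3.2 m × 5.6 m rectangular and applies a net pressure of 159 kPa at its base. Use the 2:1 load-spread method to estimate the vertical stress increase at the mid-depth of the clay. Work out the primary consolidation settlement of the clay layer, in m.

S_c ≈ 0.0512 m

Mid-depth of clay below the ground surface: z = 1.4 + 8/2 = 5.4 m.
Total vertical stress at mid-clay: σ_v = 19.5×1.4 + 17.3×4 = 96.5 kPa.
Pore pressure: u = 9.81×(5.4 − 0.16) = 51.404 kPa.
Initial effective stress: σ'_0 = σ_v − u = 96.5 − 51.404 = 45.096 kPa.
Stress increase at mid-clay by the 2:1 spreading method:
Δσ = qBL/((B+z)(L+z)) = 159×3.2×5.6/((3.2+5.4)(5.6+5.4)) = 30.119 kPa
Final effective stress: σ'_f = 45.096 + 30.119 = 75.215 kPa.
σ'_f = 75.215 ≤ σ'_p = 86.6 kPa, so the clay remains overconsolidated and only the recompression index applies:
S_c = C_r·H/(1+e₀)·log₁₀(σ'_f/σ'_0) = 0.057×8/1.98×log₁₀(75.215/45.096)
    = 0.2303 × 0.22217 = 0.05117 m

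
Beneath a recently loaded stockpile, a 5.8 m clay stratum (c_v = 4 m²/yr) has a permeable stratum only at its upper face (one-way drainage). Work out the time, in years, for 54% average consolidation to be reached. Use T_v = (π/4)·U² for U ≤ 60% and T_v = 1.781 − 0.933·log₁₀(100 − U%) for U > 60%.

t ≈ 1.93 years

Drainage path length: H_d = H = 5.8 m (single drainage).
U ≤ 60%: T_v = (π/4)·U² = (π/4)×0.54² = 0.22902.
t = T_v·H_d²/c_v = 0.22902×5.8²/4 = 1.926 years.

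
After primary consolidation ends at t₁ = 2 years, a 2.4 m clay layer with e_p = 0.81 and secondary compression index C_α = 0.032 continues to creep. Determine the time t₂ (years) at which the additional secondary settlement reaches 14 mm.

S_s = C_α·H/(1+e_p)·log₁₀(t₂/t₁) ⇒ log₁₀(t₂/t₁) = S_s·(1+e_p)/(C_α·H).
log₁₀(t₂/t₁) = 0.014 × (1+0.81) / (0.032×2.4) = 0.3299
t₂ = t₁ × 10^0.3299 = 2 × 2.138 = 4.275 years

t₂ ≈ 4.28 years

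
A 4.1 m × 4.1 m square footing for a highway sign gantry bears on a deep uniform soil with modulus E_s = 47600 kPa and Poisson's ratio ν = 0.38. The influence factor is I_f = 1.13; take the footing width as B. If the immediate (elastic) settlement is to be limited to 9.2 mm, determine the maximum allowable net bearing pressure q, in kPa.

q ≈ 110 kPa

S_e = q·B·(1−ν²)/E_s · I_f  ⇒  q = S_e·E_s / (B·(1−ν²)·I_f).
q = 0.0092 × 47600 / (4.1 × 0.8556 × 1.13) = 110.5 kPa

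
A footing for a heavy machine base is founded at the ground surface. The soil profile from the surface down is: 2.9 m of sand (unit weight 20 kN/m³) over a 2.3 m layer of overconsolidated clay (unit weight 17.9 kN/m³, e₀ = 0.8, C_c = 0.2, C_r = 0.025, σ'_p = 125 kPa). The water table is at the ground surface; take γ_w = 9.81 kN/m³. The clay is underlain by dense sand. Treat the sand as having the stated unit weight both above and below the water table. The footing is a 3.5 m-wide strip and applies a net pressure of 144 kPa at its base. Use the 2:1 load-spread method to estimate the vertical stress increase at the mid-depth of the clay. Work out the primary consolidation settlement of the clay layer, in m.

Mid-depth of clay below the ground surface: z = 2.9 + 2.3/2 = 4.05 m.
Total vertical stress at mid-clay: σ_v = 20×2.9 + 17.9×1.15 = 78.585 kPa.
Pore pressure: u = 9.81×(4.05 − 0) = 39.73 kPa.
Initial effective stress: σ'_0 = σ_v − u = 78.585 − 39.73 = 38.855 kPa.
Stress increase at mid-clay by the 2:1 spreading method:
Δσ = qB/(B+z) = 144×3.5/(3.5+4.05) = 66.755 kPa
Final effective stress: σ'_f = 38.855 + 66.755 = 105.61 kPa.
σ'_f = 105.61 ≤ σ'_p = 125 kPa, so the clay remains overconsolidated and only the recompression index applies:
S_c = C_r·H/(1+e₀)·log₁₀(σ'_f/σ'_0) = 0.025×2.3/1.8×log₁₀(105.61/38.855)
    = 0.031945 × 0.43426 = 0.01387 m

S_c ≈ 0.0139 m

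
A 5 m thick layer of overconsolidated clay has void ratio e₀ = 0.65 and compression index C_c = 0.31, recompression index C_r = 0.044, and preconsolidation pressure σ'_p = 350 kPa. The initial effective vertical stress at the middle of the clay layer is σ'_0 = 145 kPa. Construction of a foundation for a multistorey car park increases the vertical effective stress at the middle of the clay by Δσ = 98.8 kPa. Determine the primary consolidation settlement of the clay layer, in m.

S_c ≈ 0.0301 m

Final effective stress: σ'_f = 145 + 98.8 = 243.8 kPa.
σ'_f = 243.8 ≤ σ'_p = 350 kPa, so the clay remains overconsolidated and only the recompression index applies:
S_c = C_r·H/(1+e₀)·log₁₀(σ'_f/σ'_0) = 0.044×5/1.65×log₁₀(243.8/145)
    = 0.13333 × 0.22567 = 0.03009 m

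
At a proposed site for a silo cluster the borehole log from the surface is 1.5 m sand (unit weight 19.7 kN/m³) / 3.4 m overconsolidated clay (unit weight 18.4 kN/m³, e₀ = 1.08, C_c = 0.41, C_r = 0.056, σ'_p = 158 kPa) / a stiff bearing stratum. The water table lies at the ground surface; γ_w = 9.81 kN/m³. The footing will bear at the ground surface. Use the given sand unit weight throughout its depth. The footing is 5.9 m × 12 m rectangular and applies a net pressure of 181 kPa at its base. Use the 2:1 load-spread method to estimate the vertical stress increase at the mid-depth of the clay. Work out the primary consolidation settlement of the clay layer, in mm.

Mid-depth of clay below the ground surface: z = 1.5 + 3.4/2 = 3.2 m.
Total vertical stress at mid-clay: σ_v = 19.7×1.5 + 18.4×1.7 = 60.83 kPa.
Pore pressure: u = 9.81×(3.2 − 0) = 31.392 kPa.
Initial effective stress: σ'_0 = σ_v − u = 60.83 − 31.392 = 29.438 kPa.
Stress increase at mid-clay by the 2:1 spreading method:
Δσ = qBL/((B+z)(L+z)) = 181×5.9×12/((5.9+3.2)(12+3.2)) = 92.646 kPa
Final effective stress: σ'_f = 29.438 + 92.646 = 122.08 kPa.
σ'_f = 122.08 ≤ σ'_p = 158 kPa, so the clay remains overconsolidated and only the recompression index applies:
S_c = C_r·H/(1+e₀)·log₁₀(σ'_f/σ'_0) = 0.056×3.4/2.08×log₁₀(122.08/29.438)
    = 0.091538 × 0.61774 = 0.05655 m

S_c ≈ 56.5 mm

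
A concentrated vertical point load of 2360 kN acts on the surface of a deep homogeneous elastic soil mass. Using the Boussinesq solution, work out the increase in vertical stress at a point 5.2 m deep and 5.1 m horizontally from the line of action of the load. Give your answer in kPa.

Boussinesq vertical stress below a point load on an elastic half-space:
Δσ_z = 3P/(2πz²) · [1 + (r/z)²]^(−5/2)
r/z = 5.1/5.2 = 0.98077; [1+(r/z)²]^(−5/2) = 0.18548.
Δσ_z = 3×2360/(2π×5.2²) × 0.18548 = 41.672 × 0.18548 = 7.729 kPa

Δσ_z ≈ 7.73 kPa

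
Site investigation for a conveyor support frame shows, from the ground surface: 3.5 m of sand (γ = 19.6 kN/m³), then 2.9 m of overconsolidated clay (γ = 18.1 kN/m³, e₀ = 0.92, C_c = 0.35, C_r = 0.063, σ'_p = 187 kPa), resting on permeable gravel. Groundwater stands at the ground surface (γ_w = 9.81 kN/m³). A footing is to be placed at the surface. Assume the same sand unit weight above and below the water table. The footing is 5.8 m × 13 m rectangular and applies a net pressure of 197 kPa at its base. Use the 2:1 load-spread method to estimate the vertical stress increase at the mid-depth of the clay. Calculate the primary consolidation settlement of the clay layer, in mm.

S_c ≈ 40.5 mm

Mid-depth of clay below the ground surface: z = 3.5 + 2.9/2 = 4.95 m.
Total vertical stress at mid-clay: σ_v = 19.6×3.5 + 18.1×1.45 = 94.845 kPa.
Pore pressure: u = 9.81×(4.95 − 0) = 48.56 kPa.
Initial effective stress: σ'_0 = σ_v − u = 94.845 − 48.56 = 46.285 kPa.
Stress increase at mid-clay by the 2:1 spreading method:
Δσ = qBL/((B+z)(L+z)) = 197×5.8×13/((5.8+4.95)(13+4.95)) = 76.978 kPa
Final effective stress: σ'_f = 46.285 + 76.978 = 123.26 kPa.
σ'_f = 123.26 ≤ σ'_p = 187 kPa, so the clay remains overconsolidated and only the recompression index applies:
S_c = C_r·H/(1+e₀)·log₁₀(σ'_f/σ'_0) = 0.063×2.9/1.92×log₁₀(123.26/46.285)
    = 0.095155 × 0.42538 = 0.04048 m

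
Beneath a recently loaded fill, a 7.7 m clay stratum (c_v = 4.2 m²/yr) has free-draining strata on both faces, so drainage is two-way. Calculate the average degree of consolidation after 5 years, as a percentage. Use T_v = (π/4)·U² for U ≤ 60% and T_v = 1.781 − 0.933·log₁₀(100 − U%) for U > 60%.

U ≈ 97.5 %

Drainage path length: H_d = H/2 = 3.85 m (double drainage).
T_v = c_v·t/H_d² = 4.2×5/3.85² = 1.4168.
T_v = 1.4168 corresponds to the U > 60% branch:
U = 1 − 10^((1.781 − T_v)/0.933)/100 = 0.9754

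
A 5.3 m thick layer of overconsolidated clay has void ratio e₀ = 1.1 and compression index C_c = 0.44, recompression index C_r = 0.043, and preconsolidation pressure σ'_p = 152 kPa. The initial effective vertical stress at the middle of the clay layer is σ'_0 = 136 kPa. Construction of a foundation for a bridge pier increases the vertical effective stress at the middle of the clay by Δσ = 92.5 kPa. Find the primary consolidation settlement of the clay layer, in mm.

Final effective stress: σ'_f = 136 + 92.5 = 228.5 kPa.
σ'_f = 228.5 > σ'_p = 152 kPa, so the stress path crosses the preconsolidation pressure — recompression up to σ'_p, then virgin compression beyond:
S_c = H/(1+e₀)·[C_r·log₁₀(σ'_p/σ'_0) + C_c·log₁₀(σ'_f/σ'_p)]
    = 5.3/2.1 × [0.043×log₁₀(152/136) + 0.44×log₁₀(228.5/152)]
    = 2.5238 × [0.0020771 + 0.077899] = 0.2018 m

S_c ≈ 202 mm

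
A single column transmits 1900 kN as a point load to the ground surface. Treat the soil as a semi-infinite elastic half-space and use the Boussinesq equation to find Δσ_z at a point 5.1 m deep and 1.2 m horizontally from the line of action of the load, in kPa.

Boussinesq vertical stress below a point load on an elastic half-space:
Δσ_z = 3P/(2πz²) · [1 + (r/z)²]^(−5/2)
r/z = 1.2/5.1 = 0.23529; [1+(r/z)²]^(−5/2) = 0.87397.
Δσ_z = 3×1900/(2π×5.1²) × 0.87397 = 34.878 × 0.87397 = 30.48 kPa

Δσ_z ≈ 30.5 kPa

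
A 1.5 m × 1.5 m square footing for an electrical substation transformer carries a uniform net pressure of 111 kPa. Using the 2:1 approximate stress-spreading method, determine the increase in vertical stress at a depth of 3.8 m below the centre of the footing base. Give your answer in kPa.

By the 2:1 method the load spreads at 1 horizontal : 2 vertical, so at depth z the loaded area has grown by z in each plan dimension:
Δσ = qBL/((B+z)(L+z)) = 111×1.5×1.5/((1.5+3.8)(1.5+3.8)) = 8.8911 kPa

Δσ_z ≈ 8.89 kPa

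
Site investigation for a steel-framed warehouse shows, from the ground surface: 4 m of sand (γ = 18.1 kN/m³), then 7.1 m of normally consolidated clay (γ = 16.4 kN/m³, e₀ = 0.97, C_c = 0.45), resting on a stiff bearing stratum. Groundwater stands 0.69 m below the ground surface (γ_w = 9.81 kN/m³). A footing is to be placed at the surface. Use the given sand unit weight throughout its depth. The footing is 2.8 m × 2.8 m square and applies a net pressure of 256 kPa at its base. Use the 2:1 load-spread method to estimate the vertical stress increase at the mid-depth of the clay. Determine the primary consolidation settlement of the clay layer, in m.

Mid-depth of clay below the ground surface: z = 4 + 7.1/2 = 7.55 m.
Total vertical stress at mid-clay: σ_v = 18.1×4 + 16.4×3.55 = 130.62 kPa.
Pore pressure: u = 9.81×(7.55 − 0.69) = 67.297 kPa.
Initial effective stress: σ'_0 = σ_v − u = 130.62 − 67.297 = 63.323 kPa.
Stress increase at mid-clay by the 2:1 spreading method:
Δσ = qBL/((B+z)(L+z)) = 256×2.8×2.8/((2.8+7.55)(2.8+7.55)) = 18.736 kPa
Final effective stress: σ'_f = σ'_0 + Δσ = 63.323 + 18.736 = 82.059 kPa.
Normally consolidated clay, so the full stress increment lies on the virgin compression line:
S_c = C_c·H/(1+e₀)·log₁₀(σ'_f/σ'_0) = 0.45×7.1/(1+0.97)×log₁₀(82.059/63.323)
    = 1.6218 × 0.11256 = 0.1825 m

S_c ≈ 0.183 m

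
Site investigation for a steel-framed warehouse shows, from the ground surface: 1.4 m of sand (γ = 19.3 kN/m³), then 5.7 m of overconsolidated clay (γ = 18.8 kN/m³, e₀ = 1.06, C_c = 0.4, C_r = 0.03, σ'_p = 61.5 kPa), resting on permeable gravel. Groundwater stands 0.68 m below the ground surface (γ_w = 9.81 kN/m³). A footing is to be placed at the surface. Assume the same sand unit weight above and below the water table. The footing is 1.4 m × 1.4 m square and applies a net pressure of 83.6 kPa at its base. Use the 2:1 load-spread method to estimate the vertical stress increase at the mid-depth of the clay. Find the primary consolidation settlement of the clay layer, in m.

S_c ≈ 0.00385 m

Mid-depth of clay below the ground surface: z = 1.4 + 5.7/2 = 4.25 m.
Total vertical stress at mid-clay: σ_v = 19.3×1.4 + 18.8×2.85 = 80.6 kPa.
Pore pressure: u = 9.81×(4.25 − 0.68) = 35.022 kPa.
Initial effective stress: σ'_0 = σ_v − u = 80.6 − 35.022 = 45.578 kPa.
Stress increase at mid-clay by the 2:1 spreading method:
Δσ = qBL/((B+z)(L+z)) = 83.6×1.4×1.4/((1.4+4.25)(1.4+4.25)) = 5.1329 kPa
Final effective stress: σ'_f = 45.578 + 5.1329 = 50.711 kPa.
σ'_f = 50.711 ≤ σ'_p = 61.5 kPa, so the clay remains overconsolidated and only the recompression index applies:
S_c = C_r·H/(1+e₀)·log₁₀(σ'_f/σ'_0) = 0.03×5.7/2.06×log₁₀(50.711/45.578)
    = 0.08301 × 0.046347 = 0.003847 m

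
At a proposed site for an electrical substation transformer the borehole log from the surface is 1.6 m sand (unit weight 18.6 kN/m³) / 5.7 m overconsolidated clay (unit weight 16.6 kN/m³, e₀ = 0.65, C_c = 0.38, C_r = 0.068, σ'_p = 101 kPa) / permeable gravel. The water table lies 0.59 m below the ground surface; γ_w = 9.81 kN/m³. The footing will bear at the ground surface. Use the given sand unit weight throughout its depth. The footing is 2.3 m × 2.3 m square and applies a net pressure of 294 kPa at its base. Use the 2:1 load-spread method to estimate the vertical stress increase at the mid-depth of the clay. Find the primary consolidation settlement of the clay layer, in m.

Mid-depth of clay below the ground surface: z = 1.6 + 5.7/2 = 4.45 m.
Total vertical stress at mid-clay: σ_v = 18.6×1.6 + 16.6×2.85 = 77.07 kPa.
Pore pressure: u = 9.81×(4.45 − 0.59) = 37.867 kPa.
Initial effective stress: σ'_0 = σ_v − u = 77.07 − 37.867 = 39.203 kPa.
Stress increase at mid-clay by the 2:1 spreading method:
Δσ = qBL/((B+z)(L+z)) = 294×2.3×2.3/((2.3+4.45)(2.3+4.45)) = 34.135 kPa
Final effective stress: σ'_f = 39.203 + 34.135 = 73.338 kPa.
σ'_f = 73.338 ≤ σ'_p = 101 kPa, so the clay remains overconsolidated and only the recompression index applies:
S_c = C_r·H/(1+e₀)·log₁₀(σ'_f/σ'_0) = 0.068×5.7/1.65×log₁₀(73.338/39.203)
    = 0.23491 × 0.27201 = 0.0639 m

S_c ≈ 0.0639 m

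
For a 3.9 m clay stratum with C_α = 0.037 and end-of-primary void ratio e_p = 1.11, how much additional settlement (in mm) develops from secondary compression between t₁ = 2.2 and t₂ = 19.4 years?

Secondary compression: S_s = C_α·H/(1+e_p)·log₁₀(t₂/t₁)
S_s = 0.037×3.9/(1+1.11)×log₁₀(19.4/2.2)
    = 0.06839 × 0.9454 = 0.06465 m

S_s ≈ 64.7 mm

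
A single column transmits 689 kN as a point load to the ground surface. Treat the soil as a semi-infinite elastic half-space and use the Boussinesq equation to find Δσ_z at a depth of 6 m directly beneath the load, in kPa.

Δσ_z ≈ 9.14 kPa

Boussinesq vertical stress below a point load on an elastic half-space:
Δσ_z = 3P/(2πz²) · [1 + (r/z)²]^(−5/2)
r/z = 0/6 = 0; [1+(r/z)²]^(−5/2) = 1.
Δσ_z = 3×689/(2π×6²) × 1 = 9.1381 × 1 = 9.138 kPa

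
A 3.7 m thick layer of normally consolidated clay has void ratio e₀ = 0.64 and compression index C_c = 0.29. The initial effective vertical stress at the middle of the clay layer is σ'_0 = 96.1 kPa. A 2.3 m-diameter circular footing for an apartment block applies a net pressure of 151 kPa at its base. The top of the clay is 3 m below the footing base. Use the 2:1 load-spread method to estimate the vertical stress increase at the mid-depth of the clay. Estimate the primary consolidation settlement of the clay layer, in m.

Mid-depth of clay below the footing base: z = 3 + 3.7/2 = 4.85 m.
Stress increase at mid-clay by the 2:1 spreading method:
Δσ ≈ qD²/(D+z)² = 151×2.3²/(2.3+4.85)² = 15.625 kPa
Final effective stress: σ'_f = σ'_0 + Δσ = 96.1 + 15.625 = 111.72 kPa.
Normally consolidated clay, so the full stress increment lies on the virgin compression line:
S_c = C_c·H/(1+e₀)·log₁₀(σ'_f/σ'_0) = 0.29×3.7/(1+0.64)×log₁₀(111.72/96.1)
    = 0.65427 × 0.065408 = 0.04279 m

S_c ≈ 0.0428 m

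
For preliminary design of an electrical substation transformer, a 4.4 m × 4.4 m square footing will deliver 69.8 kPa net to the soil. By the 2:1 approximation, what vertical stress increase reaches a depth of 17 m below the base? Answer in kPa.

By the 2:1 method the load spreads at 1 horizontal : 2 vertical, so at depth z the loaded area has grown by z in each plan dimension:
Δσ = qBL/((B+z)(L+z)) = 69.8×4.4×4.4/((4.4+17)(4.4+17)) = 2.9508 kPa

Δσ_z ≈ 2.95 kPa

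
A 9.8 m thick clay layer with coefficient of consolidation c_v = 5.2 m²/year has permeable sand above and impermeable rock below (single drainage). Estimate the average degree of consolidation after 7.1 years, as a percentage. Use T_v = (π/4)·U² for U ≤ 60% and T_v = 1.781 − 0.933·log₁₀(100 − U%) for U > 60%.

U ≈ 68.6 %

Drainage path length: H_d = H = 9.8 m (single drainage).
T_v = c_v·t/H_d² = 5.2×7.1/9.8² = 0.38442.
T_v = 0.38442 corresponds to the U > 60% branch:
U = 1 − 10^((1.781 − T_v)/0.933)/100 = 0.686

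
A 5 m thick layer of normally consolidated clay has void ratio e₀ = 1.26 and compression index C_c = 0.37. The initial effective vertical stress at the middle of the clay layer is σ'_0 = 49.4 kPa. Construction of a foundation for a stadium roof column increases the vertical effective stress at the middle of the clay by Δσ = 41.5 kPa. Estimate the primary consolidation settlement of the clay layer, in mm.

Final effective stress: σ'_f = σ'_0 + Δσ = 49.4 + 41.5 = 90.9 kPa.
Normally consolidated clay, so the full stress increment lies on the virgin compression line:
S_c = C_c·H/(1+e₀)·log₁₀(σ'_f/σ'_0) = 0.37×5/(1+1.26)×log₁₀(90.9/49.4)
    = 0.81858 × 0.26484 = 0.2168 m

S_c ≈ 217 mm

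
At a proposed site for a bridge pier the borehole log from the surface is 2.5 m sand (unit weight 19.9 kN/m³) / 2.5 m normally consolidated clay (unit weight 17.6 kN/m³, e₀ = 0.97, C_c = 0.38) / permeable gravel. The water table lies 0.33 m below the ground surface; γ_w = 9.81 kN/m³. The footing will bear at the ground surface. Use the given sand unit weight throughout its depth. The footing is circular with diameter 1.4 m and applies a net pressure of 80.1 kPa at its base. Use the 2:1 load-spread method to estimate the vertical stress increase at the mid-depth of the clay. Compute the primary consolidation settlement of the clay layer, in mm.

S_c ≈ 30.2 mm

Mid-depth of clay below the ground surface: z = 2.5 + 2.5/2 = 3.75 m.
Total vertical stress at mid-clay: σ_v = 19.9×2.5 + 17.6×1.25 = 71.75 kPa.
Pore pressure: u = 9.81×(3.75 − 0.33) = 33.55 kPa.
Initial effective stress: σ'_0 = σ_v − u = 71.75 − 33.55 = 38.2 kPa.
Stress increase at mid-clay by the 2:1 spreading method:
Δσ ≈ qD²/(D+z)² = 80.1×1.4²/(1.4+3.75)² = 5.9194 kPa
Final effective stress: σ'_f = σ'_0 + Δσ = 38.2 + 5.9194 = 44.119 kPa.
Normally consolidated clay, so the full stress increment lies on the virgin compression line:
S_c = C_c·H/(1+e₀)·log₁₀(σ'_f/σ'_0) = 0.38×2.5/(1+0.97)×log₁₀(44.119/38.2)
    = 0.48223 × 0.062562 = 0.03017 m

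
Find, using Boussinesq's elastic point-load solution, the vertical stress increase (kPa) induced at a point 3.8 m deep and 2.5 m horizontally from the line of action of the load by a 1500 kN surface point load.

Boussinesq vertical stress below a point load on an elastic half-space:
Δσ_z = 3P/(2πz²) · [1 + (r/z)²]^(−5/2)
r/z = 2.5/3.8 = 0.65789; [1+(r/z)²]^(−5/2) = 0.40693.
Δσ_z = 3×1500/(2π×3.8²) × 0.40693 = 49.598 × 0.40693 = 20.18 kPa

Δσ_z ≈ 20.2 kPa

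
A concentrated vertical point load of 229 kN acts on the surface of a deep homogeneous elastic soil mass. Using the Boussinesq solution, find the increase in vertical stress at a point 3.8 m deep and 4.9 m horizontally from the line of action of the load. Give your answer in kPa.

Boussinesq vertical stress below a point load on an elastic half-space:
Δσ_z = 3P/(2πz²) · [1 + (r/z)²]^(−5/2)
r/z = 4.9/3.8 = 1.2895; [1+(r/z)²]^(−5/2) = 0.086433.
Δσ_z = 3×229/(2π×3.8²) × 0.086433 = 7.572 × 0.086433 = 0.6545 kPa

Δσ_z ≈ 0.654 kPa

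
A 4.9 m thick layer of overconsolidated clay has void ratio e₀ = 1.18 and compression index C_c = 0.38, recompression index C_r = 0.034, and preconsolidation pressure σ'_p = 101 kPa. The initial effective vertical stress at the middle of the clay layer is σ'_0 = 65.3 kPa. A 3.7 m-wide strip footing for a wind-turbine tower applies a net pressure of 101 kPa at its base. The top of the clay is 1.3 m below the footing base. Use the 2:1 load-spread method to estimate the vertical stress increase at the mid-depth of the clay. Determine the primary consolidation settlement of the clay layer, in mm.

S_c ≈ 64.1 mm

Mid-depth of clay below the footing base: z = 1.3 + 4.9/2 = 3.75 m.
Stress increase at mid-clay by the 2:1 spreading method:
Δσ = qB/(B+z) = 101×3.7/(3.7+3.75) = 50.161 kPa
Final effective stress: σ'_f = 65.3 + 50.161 = 115.46 kPa.
σ'_f = 115.46 > σ'_p = 101 kPa, so the stress path crosses the preconsolidation pressure — recompression up to σ'_p, then virgin compression beyond:
S_c = H/(1+e₀)·[C_r·log₁₀(σ'_p/σ'_0) + C_c·log₁₀(σ'_f/σ'_p)]
    = 4.9/2.18 × [0.034×log₁₀(101/65.3) + 0.38×log₁₀(115.46/101)]
    = 2.2477 × [0.0064399 + 0.022082] = 0.06411 m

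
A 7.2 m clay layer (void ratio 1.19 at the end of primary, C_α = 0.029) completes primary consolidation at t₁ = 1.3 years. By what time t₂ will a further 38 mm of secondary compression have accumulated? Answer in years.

t₂ ≈ 3.25 years

S_s = C_α·H/(1+e_p)·log₁₀(t₂/t₁) ⇒ log₁₀(t₂/t₁) = S_s·(1+e_p)/(C_α·H).
log₁₀(t₂/t₁) = 0.038 × (1+1.19) / (0.029×7.2) = 0.3986
t₂ = t₁ × 10^0.3986 = 1.3 × 2.504 = 3.255 years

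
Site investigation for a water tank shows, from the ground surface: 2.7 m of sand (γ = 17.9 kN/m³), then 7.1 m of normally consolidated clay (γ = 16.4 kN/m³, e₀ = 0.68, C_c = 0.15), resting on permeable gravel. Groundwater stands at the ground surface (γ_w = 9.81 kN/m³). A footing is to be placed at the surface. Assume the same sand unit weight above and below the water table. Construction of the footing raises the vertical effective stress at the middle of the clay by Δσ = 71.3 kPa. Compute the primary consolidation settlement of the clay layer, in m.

Mid-depth of clay below the ground surface: z = 2.7 + 7.1/2 = 6.25 m.
Total vertical stress at mid-clay: σ_v = 17.9×2.7 + 16.4×3.55 = 106.55 kPa.
Pore pressure: u = 9.81×(6.25 − 0) = 61.312 kPa.
Initial effective stress: σ'_0 = σ_v − u = 106.55 − 61.312 = 45.238 kPa.
Final effective stress: σ'_f = σ'_0 + Δσ = 45.238 + 71.3 = 116.54 kPa.
Normally consolidated clay, so the full stress increment lies on the virgin compression line:
S_c = C_c·H/(1+e₀)·log₁₀(σ'_f/σ'_0) = 0.15×7.1/(1+0.68)×log₁₀(116.54/45.238)
    = 0.63393 × 0.41097 = 0.2605 m

S_c ≈ 0.261 m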